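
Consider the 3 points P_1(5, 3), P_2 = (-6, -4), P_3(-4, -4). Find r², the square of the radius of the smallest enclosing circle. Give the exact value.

42.5

Side lengths²: P_1P_2² = 170, P_1P_3² = 130, P_2P_3² = 4.
Since P_1P_2² = 170 ≥ 130 + 4 = 134, the angle opposite P_1P_2 is not acute, so the smallest enclosing circle has P_1P_2 as diameter.
Centre = midpoint of P_1P_2 = (-0.5, -0.5), r² = 170/4 = 42.5.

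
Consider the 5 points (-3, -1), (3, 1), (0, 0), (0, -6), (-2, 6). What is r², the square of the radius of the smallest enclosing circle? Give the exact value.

The farthest pair is (0, -6)–(-2, 6) with squared distance 148. The circle on this segment as diameter has centre (-1, 0) and r² = 148/4 = 37.
Check (-3, -1): distance² to centre = 5 ≤ 37, so it lies inside.
All remaining points lie in this disk, and no smaller disk contains both endpoints, so this is the minimum enclosing circle.

37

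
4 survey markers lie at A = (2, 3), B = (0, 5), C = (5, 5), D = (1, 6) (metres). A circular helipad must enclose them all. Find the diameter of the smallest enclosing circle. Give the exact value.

The farthest pair is B–C with squared distance 25. The circle on this segment as diameter has centre (2.5, 5) and r² = 25/4 = 6.25.
Check A: distance² to centre = 4.25 ≤ 6.25, so it lies inside.
All remaining points lie in this disk, and no smaller disk contains both endpoints, so this is the minimum enclosing circle.
Diameter = 2r = 2√(6.25) = 5.

5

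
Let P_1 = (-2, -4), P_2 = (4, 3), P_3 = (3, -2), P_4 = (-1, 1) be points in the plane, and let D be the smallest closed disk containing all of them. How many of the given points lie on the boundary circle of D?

A smallest enclosing disk is always determined by at most three of the input points on its boundary.
The farthest pair is P_1–P_2 with squared distance 85. The circle on this segment as diameter has centre (1, -0.5) and r² = 85/4 = 21.25.
Check P_3: distance² to centre = 6.25 ≤ 21.25, so it lies inside.
All remaining points lie in this disk, and no smaller disk contains both endpoints, so this is the minimum enclosing circle.
The points at distance exactly r from the centre are P_1, P_2 — 2 points.

2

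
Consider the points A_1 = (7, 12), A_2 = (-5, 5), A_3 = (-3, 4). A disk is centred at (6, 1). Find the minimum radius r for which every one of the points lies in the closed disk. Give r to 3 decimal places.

The required radius is the distance from (6, 1) to the farthest point.
Squared distances: 122, 137, 90.
Maximum is 137, attained at A_2.
r = √137 ≈ 11.705.

11.705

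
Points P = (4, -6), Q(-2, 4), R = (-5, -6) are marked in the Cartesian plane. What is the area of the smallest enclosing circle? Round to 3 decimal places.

Side lengths²: PQ² = 136, PR² = 81, QR² = 109.
Since PQ² = 136 < 109 + 81 = 190, the triangle is acute, so the smallest enclosing circle is the circumcircle.
Circumcentre = (-0.5, -1.9), r² = 37.06.
Area = π·r² = π·37.06 ≈ 116.427.

116.427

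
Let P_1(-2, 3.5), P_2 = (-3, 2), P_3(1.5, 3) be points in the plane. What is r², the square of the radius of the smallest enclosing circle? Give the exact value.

Side lengths²: P_1P_2² = 3.25, P_1P_3² = 12.5, P_2P_3² = 21.25.
Since P_2P_3² = 21.25 ≥ 12.5 + 3.25 = 15.75, the angle opposite P_2P_3 is not acute, so the smallest enclosing circle has P_2P_3 as diameter.
Centre = midpoint of P_2P_3 = (-0.75, 2.5), r² = 21.25/4 = 5.3125.

5.3125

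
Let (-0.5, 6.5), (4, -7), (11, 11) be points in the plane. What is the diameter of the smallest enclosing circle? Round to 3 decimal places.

19.313

Call the three points A, B, C in the order given.
Side lengths²: AB² = 202.5, AC² = 152.5, BC² = 373.
Since BC² = 373 ≥ 202.5 + 152.5 = 355, the angle opposite BC is not acute, so the smallest enclosing circle has BC as diameter.
Centre = midpoint of BC = (7.5, 2), r² = 373/4 = 93.25.
Diameter = 2r = 2√(93.25) ≈ 19.313.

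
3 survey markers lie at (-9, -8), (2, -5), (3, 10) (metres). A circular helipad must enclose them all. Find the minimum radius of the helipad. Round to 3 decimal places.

Call the three points A, B, C in the order given.
Side lengths²: AB² = 130, AC² = 468, BC² = 226.
Since AC² = 468 ≥ 226 + 130 = 356, the angle opposite AC is not acute, so the smallest enclosing circle has AC as diameter.
Centre = midpoint of AC = (-3, 1), r² = 468/4 = 117.
r = √117 ≈ 10.817.

10.817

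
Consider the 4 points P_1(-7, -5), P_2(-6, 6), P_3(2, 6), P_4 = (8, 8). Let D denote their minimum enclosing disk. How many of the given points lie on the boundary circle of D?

2

By Welzl's lemma the MEC is supported by two points (diametrically opposite) or three points (on a circumcircle).
The farthest pair is P_1–P_4 with squared distance 394. The circle on this segment as diameter has centre (0.5, 1.5) and r² = 394/4 = 98.5.
Check P_2: distance² to centre = 62.5 ≤ 98.5, so it lies inside.
All remaining points lie in this disk, and no smaller disk contains both endpoints, so this is the minimum enclosing circle.
The points at distance exactly r from the centre are P_1, P_4 — 2 points.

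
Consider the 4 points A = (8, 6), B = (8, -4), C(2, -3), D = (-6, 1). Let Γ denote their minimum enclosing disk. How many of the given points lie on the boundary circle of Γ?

By Welzl's lemma the MEC is supported by two points (diametrically opposite) or three points (on a circumcircle).
The minimum enclosing circle is determined by three boundary points: A, B, D.
Their circumcentre is (53/28, 1) with r² = 48841/784.
The farthest remaining point C is at distance² 12553/784 ≤ 48841/784.
The points at distance exactly r from the centre are A, B, D — 3 points.

3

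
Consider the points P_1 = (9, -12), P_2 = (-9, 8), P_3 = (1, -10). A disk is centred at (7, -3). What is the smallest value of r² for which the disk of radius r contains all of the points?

377

The required radius is the distance from (7, -3) to the farthest point.
Squared distances: 85, 377, 85.
Maximum is 377, attained at P_2.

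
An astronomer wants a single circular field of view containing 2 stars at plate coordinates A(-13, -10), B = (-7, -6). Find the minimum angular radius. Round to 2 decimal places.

The smallest circle enclosing two points has them as diameter endpoints.
Centre = midpoint = (-10, -8); r² = |AB|²/4 = 52/4 = 13.
r = √13 ≈ 3.61.

3.61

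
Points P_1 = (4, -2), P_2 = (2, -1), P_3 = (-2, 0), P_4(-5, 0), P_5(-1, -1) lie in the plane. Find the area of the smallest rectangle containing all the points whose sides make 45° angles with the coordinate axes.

38.5

In coordinates u = x + y, v = x − y the rectangle is axis-aligned; the map (x,y)→(u,v) scales areas by 2.
u-values: 2, 1, -2, -5, -2; range = 2 − (-5) = 7.
v-values: 6, 3, -2, -5, 0; range = 6 − (-5) = 11.
Area = (7 × 11) / 2 = 38.5.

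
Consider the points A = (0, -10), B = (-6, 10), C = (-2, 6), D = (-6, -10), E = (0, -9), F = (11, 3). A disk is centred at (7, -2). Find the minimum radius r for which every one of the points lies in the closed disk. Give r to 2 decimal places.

The required radius is the distance from (7, -2) to the farthest point.
Squared distances: 113, 313, 145, 233, 98, 41.
Maximum is 313, attained at B.
r = √313 ≈ 17.69.

17.69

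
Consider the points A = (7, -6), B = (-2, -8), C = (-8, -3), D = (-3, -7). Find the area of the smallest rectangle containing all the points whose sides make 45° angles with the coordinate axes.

108

In coordinates u = x + y, v = x − y the rectangle is axis-aligned; the map (x,y)→(u,v) scales areas by 2.
u-values: 1, -10, -11, -10; range = 1 − (-11) = 12.
v-values: 13, 6, -5, 4; range = 13 − (-5) = 18.
Area = (12 × 18) / 2 = 108.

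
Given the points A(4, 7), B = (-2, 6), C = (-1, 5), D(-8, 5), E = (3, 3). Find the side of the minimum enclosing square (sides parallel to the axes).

12

The bounding box has width 12 and height 4.
An axis-aligned square enclosing the set must have side ≥ max(width, height).
So the minimum side is max(12, 4) = 12.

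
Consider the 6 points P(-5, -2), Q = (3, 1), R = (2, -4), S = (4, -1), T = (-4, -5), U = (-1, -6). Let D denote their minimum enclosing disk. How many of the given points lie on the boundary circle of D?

The farthest pair is Q–T with squared distance 85. The circle on this segment as diameter has centre (-0.5, -2) and r² = 85/4 = 21.25.
Check P: distance² to centre = 20.25 ≤ 21.25, so it lies inside.
All remaining points lie in this disk, and no smaller disk contains both endpoints, so this is the minimum enclosing circle.
The points at distance exactly r from the centre are Q, S, T — 3 points.

3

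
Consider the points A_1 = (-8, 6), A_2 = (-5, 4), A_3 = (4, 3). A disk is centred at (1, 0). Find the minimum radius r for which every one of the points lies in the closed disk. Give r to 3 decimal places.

10.817

The required radius is the distance from (1, 0) to the farthest point.
Squared distances: 117, 52, 18.
Maximum is 117, attained at A_1.
r = √117 ≈ 10.817.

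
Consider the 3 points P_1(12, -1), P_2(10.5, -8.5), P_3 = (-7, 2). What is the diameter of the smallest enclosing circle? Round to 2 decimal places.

Side lengths²: P_1P_2² = 58.5, P_1P_3² = 370, P_2P_3² = 416.5.
Since P_2P_3² = 416.5 < 370 + 58.5 = 428.5, the triangle is acute, so the smallest enclosing circle is the circumcircle.
Circumcentre = (55/28, -81/28), r² = 40885/392.
Diameter = 2r = 2√(40885/392) ≈ 20.43.

20.43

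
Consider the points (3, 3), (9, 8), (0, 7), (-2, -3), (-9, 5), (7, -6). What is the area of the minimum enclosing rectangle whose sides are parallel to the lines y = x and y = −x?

In coordinates u = x + y, v = x − y the rectangle is axis-aligned; the map (x,y)→(u,v) scales areas by 2.
u-values: 6, 17, 7, -5, -4, 1; range = 17 − (-5) = 22.
v-values: 0, 1, -7, 1, -14, 13; range = 13 − (-14) = 27.
Area = (22 × 27) / 2 = 297.

297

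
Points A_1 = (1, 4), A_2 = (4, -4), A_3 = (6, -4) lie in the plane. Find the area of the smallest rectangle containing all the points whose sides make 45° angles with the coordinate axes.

32.5

In coordinates u = x + y, v = x − y the rectangle is axis-aligned; the map (x,y)→(u,v) scales areas by 2.
u-values: 5, 0, 2; range = 5 − 0 = 5.
v-values: -3, 8, 10; range = 10 − (-3) = 13.
Area = (5 × 13) / 2 = 32.5.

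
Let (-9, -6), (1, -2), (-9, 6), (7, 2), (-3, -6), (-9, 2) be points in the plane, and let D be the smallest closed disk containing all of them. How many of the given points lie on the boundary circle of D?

The minimum enclosing circle is determined by three boundary points: (-9, -6), (-9, 6), (7, 2).
Their circumcentre is (-2, 0) with r² = 85.
The farthest remaining point (-9, 2) is at distance² 53 ≤ 85.
The points at distance exactly r from the centre are (-9, -6), (-9, 6), (7, 2) — 3 points.

3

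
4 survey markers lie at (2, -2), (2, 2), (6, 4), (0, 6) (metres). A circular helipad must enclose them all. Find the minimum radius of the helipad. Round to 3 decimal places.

4.274

The minimum enclosing circle of a finite set is fixed by two of the points (as a diameter) or three (as a circumcircle).
The minimum enclosing circle is determined by three boundary points: (2, -2), (6, 4), (0, 6).
Their circumcentre is (23/11, 25/11) with r² = 2210/121.
The farthest remaining point (2, 2) is at distance² 10/121 ≤ 2210/121.
r = √(2210/121) ≈ 4.274.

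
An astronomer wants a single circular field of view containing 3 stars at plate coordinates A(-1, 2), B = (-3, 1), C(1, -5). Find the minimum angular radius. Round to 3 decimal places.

Side lengths²: AB² = 5, AC² = 53, BC² = 52.
Since AC² = 53 < 52 + 5 = 57, the triangle is acute, so the smallest enclosing circle is the circumcircle.
Circumcentre = (-0.4375, -1.625), r² = 13.45703125.
r = √(13.45703125) ≈ 3.668.

3.668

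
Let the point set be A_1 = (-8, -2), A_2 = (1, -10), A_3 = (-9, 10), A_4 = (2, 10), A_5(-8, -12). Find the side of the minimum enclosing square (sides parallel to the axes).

The bounding box has width 11 and height 22.
An axis-aligned square enclosing the set must have side ≥ max(width, height).
So the minimum side is max(11, 22) = 22.

22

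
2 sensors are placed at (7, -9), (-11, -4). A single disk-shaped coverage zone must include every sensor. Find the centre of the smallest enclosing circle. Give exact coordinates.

(-2, -6.5)

The smallest circle enclosing two points has them as diameter endpoints.
Centre = midpoint = (-2, -6.5); r² = |(7, -9)−(-11, -4)|²/4 = 349/4 = 87.25.
Centre = (-2, -6.5).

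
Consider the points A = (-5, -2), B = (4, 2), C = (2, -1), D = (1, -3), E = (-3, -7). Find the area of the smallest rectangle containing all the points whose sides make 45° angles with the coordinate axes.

In coordinates u = x + y, v = x − y the rectangle is axis-aligned; the map (x,y)→(u,v) scales areas by 2.
u-values: -7, 6, 1, -2, -10; range = 6 − (-10) = 16.
v-values: -3, 2, 3, 4, 4; range = 4 − (-3) = 7.
Area = (16 × 7) / 2 = 56.

56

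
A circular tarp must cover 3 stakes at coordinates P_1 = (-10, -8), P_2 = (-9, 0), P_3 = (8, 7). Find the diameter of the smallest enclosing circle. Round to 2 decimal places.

Side lengths²: P_1P_2² = 65, P_1P_3² = 549, P_2P_3² = 338.
Since P_1P_3² = 549 ≥ 338 + 65 = 403, the angle opposite P_1P_3 is not acute, so the smallest enclosing circle has P_1P_3 as diameter.
Centre = midpoint of P_1P_3 = (-1, -0.5), r² = 549/4 = 137.25.
Diameter = 2r = 2√(137.25) ≈ 23.43.

23.43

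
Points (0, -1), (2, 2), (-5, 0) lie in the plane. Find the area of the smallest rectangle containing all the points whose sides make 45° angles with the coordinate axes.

In coordinates u = x + y, v = x − y the rectangle is axis-aligned; the map (x,y)→(u,v) scales areas by 2.
u-values: -1, 4, -5; range = 4 − (-5) = 9.
v-values: 1, 0, -5; range = 1 − (-5) = 6.
Area = (9 × 6) / 2 = 27.

27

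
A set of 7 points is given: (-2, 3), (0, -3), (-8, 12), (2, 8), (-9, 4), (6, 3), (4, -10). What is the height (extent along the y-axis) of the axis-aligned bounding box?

22

max y = 12, min y = -10, so height = 22.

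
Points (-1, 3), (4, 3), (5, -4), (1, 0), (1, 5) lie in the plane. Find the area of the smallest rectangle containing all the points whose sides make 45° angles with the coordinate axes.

In coordinates u = x + y, v = x − y the rectangle is axis-aligned; the map (x,y)→(u,v) scales areas by 2.
u-values: 2, 7, 1, 1, 6; range = 7 − 1 = 6.
v-values: -4, 1, 9, 1, -4; range = 9 − (-4) = 13.
Area = (6 × 13) / 2 = 39.

39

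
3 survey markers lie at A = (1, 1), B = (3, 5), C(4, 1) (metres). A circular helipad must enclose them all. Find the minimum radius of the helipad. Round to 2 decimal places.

2.30

Side lengths²: AB² = 20, AC² = 9, BC² = 17.
Since AB² = 20 < 17 + 9 = 26, the triangle is acute, so the smallest enclosing circle is the circumcircle.
Circumcentre = (2.5, 2.75), r² = 5.3125.
r = √(5.3125) ≈ 2.30.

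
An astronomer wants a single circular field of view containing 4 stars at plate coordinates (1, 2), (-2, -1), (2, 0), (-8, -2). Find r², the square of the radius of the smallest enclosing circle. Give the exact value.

26

A smallest enclosing disk is always determined by at most three of the input points on its boundary.
The farthest pair is (2, 0)–(-8, -2) with squared distance 104. The circle on this segment as diameter has centre (-3, -1) and r² = 104/4 = 26.
Check (1, 2): distance² to centre = 25 ≤ 26, so it lies inside.
All remaining points lie in this disk, and no smaller disk contains both endpoints, so this is the minimum enclosing circle.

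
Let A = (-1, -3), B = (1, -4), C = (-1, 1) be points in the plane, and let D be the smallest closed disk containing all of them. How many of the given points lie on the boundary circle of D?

Side lengths²: AB² = 5, AC² = 16, BC² = 29.
Since BC² = 29 ≥ 16 + 5 = 21, the angle opposite BC is not acute, so the smallest enclosing circle has BC as diameter.
Centre = midpoint of BC = (0, -1.5), r² = 29/4 = 7.25.
The points at distance exactly r from the centre are B, C — 2 points.

2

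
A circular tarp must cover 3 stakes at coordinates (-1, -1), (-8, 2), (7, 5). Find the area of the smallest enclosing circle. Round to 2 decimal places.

Call the three points A, B, C in the order given.
Side lengths²: AB² = 58, AC² = 100, BC² = 234.
Since BC² = 234 ≥ 100 + 58 = 158, the angle opposite BC is not acute, so the smallest enclosing circle has BC as diameter.
Centre = midpoint of BC = (-0.5, 3.5), r² = 234/4 = 58.5.
Area = π·r² = π·58.5 ≈ 183.78.

183.78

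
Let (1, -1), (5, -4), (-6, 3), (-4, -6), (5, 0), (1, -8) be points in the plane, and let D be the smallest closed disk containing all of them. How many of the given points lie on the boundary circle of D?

The minimum enclosing circle of a finite set is fixed by two of the points (as a diameter) or three (as a circumcircle).
The minimum enclosing circle is determined by three boundary points: (5, -4), (-6, 3), (1, -8).
Their circumcentre is (-23/18, -31/18) with r² = 7225/162.
The farthest remaining point (5, 0) is at distance² 6865/162 ≤ 7225/162.
The points at distance exactly r from the centre are (5, -4), (-6, 3), (1, -8) — 3 points.

3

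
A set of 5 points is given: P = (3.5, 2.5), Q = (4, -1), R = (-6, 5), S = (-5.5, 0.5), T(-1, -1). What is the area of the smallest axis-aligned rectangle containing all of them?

x ranges over [-6, 4], width 10.
y ranges over [-1, 5], height 6.
Area = 10 × 6 = 60.

60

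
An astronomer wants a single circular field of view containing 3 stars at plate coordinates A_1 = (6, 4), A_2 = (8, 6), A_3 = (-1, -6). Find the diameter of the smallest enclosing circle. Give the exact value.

Side lengths²: A_1A_2² = 8, A_1A_3² = 149, A_2A_3² = 225.
Since A_2A_3² = 225 ≥ 149 + 8 = 157, the angle opposite A_2A_3 is not acute, so the smallest enclosing circle has A_2A_3 as diameter.
Centre = midpoint of A_2A_3 = (3.5, 0), r² = 225/4 = 56.25.
Diameter = 2r = 2√(56.25) = 15.

15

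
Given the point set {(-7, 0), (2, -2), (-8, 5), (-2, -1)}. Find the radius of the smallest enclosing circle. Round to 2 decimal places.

The farthest pair is (2, -2)–(-8, 5) with squared distance 149. The circle on this segment as diameter has centre (-3, 1.5) and r² = 149/4 = 37.25.
Check (-7, 0): distance² to centre = 18.25 ≤ 37.25, so it lies inside.
All remaining points lie in this disk, and no smaller disk contains both endpoints, so this is the minimum enclosing circle.
r = √(37.25) ≈ 6.10.

6.10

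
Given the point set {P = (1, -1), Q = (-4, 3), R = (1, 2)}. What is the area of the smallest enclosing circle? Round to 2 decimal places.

Side lengths²: PQ² = 41, PR² = 9, QR² = 26.
Since PQ² = 41 ≥ 26 + 9 = 35, the angle opposite PQ is not acute, so the smallest enclosing circle has PQ as diameter.
Centre = midpoint of PQ = (-1.5, 1), r² = 41/4 = 10.25.
Area = π·r² = π·10.25 ≈ 32.20.

32.20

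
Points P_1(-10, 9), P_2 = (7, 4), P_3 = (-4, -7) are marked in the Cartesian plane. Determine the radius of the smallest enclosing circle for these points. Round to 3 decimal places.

Side lengths²: P_1P_2² = 314, P_1P_3² = 292, P_2P_3² = 242.
Since P_1P_2² = 314 < 292 + 242 = 534, the triangle is acute, so the smallest enclosing circle is the circumcircle.
Circumcentre = (-29/11, 29/11), r² = 11461/121.
r = √(11461/121) ≈ 9.732.

9.732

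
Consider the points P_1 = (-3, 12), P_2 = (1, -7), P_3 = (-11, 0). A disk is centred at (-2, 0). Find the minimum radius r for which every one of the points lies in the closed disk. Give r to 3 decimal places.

12.042

The required radius is the distance from (-2, 0) to the farthest point.
Squared distances: 145, 58, 81.
Maximum is 145, attained at P_1.
r = √145 ≈ 12.042.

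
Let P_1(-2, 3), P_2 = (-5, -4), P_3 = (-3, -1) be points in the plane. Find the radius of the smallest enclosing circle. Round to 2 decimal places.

3.81

Side lengths²: P_1P_2² = 58, P_1P_3² = 17, P_2P_3² = 13.
Since P_1P_2² = 58 ≥ 17 + 13 = 30, the angle opposite P_1P_2 is not acute, so the smallest enclosing circle has P_1P_2 as diameter.
Centre = midpoint of P_1P_2 = (-3.5, -0.5), r² = 58/4 = 14.5.
r = √(14.5) ≈ 3.81.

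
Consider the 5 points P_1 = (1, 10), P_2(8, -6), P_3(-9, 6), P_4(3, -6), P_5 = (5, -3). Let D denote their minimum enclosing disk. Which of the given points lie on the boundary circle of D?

P_2, P_3

The minimum enclosing circle of a finite set is fixed by two of the points (as a diameter) or three (as a circumcircle).
The farthest pair is P_2–P_3 with squared distance 433. The circle on this segment as diameter has centre (-0.5, 0) and r² = 433/4 = 108.25.
Check P_1: distance² to centre = 102.25 ≤ 108.25, so it lies inside.
All remaining points lie in this disk, and no smaller disk contains both endpoints, so this is the minimum enclosing circle.
The points at distance exactly r from the centre are P_2, P_3 — 2 points.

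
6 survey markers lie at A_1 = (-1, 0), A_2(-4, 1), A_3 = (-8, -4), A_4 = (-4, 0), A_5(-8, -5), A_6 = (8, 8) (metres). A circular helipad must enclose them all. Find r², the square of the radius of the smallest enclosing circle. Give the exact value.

106.25

The minimum enclosing circle of a finite set is fixed by two of the points (as a diameter) or three (as a circumcircle).
The farthest pair is A_5–A_6 with squared distance 425. The circle on this segment as diameter has centre (0, 1.5) and r² = 425/4 = 106.25.
Check A_1: distance² to centre = 3.25 ≤ 106.25, so it lies inside.
All remaining points lie in this disk, and no smaller disk contains both endpoints, so this is the minimum enclosing circle.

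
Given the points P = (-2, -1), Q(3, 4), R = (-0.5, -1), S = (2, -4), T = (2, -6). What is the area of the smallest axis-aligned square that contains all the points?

100

The bounding box has width 5 and height 10.
An axis-aligned square enclosing the set must have side ≥ max(width, height).
So the minimum side is max(5, 10) = 10.
Area = 10² = 100.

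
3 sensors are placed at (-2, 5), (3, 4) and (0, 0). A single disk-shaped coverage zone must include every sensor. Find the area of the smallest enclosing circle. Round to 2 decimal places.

27.99

Call the three points A, B, C in the order given.
Side lengths²: AB² = 26, AC² = 29, BC² = 25.
Since AC² = 29 < 26 + 25 = 51, the triangle is acute, so the smallest enclosing circle is the circumcircle.
Circumcentre = (9/46, 137/46), r² = 9425/1058.
Area = π·r² = π·9425/1058 ≈ 27.99.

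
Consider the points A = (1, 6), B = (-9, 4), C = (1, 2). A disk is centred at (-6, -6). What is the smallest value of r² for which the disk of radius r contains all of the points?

193

The required radius is the distance from (-6, -6) to the farthest point.
Squared distances: 193, 109, 113.
Maximum is 193, attained at A.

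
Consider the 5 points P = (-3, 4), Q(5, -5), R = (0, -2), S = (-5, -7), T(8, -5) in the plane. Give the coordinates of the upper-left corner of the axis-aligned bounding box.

(-5, 4)

x-range [-5, 8], y-range [-7, 4].
The upper-left corner is (-5, 4).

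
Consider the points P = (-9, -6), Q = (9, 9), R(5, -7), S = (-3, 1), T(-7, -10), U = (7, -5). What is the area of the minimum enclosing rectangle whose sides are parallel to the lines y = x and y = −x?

In coordinates u = x + y, v = x − y the rectangle is axis-aligned; the map (x,y)→(u,v) scales areas by 2.
u-values: -15, 18, -2, -2, -17, 2; range = 18 − (-17) = 35.
v-values: -3, 0, 12, -4, 3, 12; range = 12 − (-4) = 16.
Area = (35 × 16) / 2 = 280.

280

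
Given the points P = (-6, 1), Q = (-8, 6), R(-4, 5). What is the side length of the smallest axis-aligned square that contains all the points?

The bounding box has width 4 and height 5.
An axis-aligned square enclosing the set must have side ≥ max(width, height).
So the minimum side is max(4, 5) = 5.

5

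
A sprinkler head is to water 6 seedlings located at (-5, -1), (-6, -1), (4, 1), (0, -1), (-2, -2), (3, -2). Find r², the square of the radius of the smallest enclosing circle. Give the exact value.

26

The minimum enclosing circle of a finite set is fixed by two of the points (as a diameter) or three (as a circumcircle).
The farthest pair is (-6, -1)–(4, 1) with squared distance 104. The circle on this segment as diameter has centre (-1, 0) and r² = 104/4 = 26.
Check (-5, -1): distance² to centre = 17 ≤ 26, so it lies inside.
All remaining points lie in this disk, and no smaller disk contains both endpoints, so this is the minimum enclosing circle.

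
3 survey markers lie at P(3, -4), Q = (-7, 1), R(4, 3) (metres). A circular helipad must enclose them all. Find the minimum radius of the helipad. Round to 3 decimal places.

5.893

Side lengths²: PQ² = 125, PR² = 50, QR² = 125.
Since QR² = 125 < 125 + 50 = 175, the triangle is acute, so the smallest enclosing circle is the circumcircle.
Circumcentre = (-7/6, 1/6), r² = 625/18.
r = √(625/18) ≈ 5.893.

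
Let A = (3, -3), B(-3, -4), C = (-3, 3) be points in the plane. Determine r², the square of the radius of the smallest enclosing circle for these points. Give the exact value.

18.5

Side lengths²: AB² = 37, AC² = 72, BC² = 49.
Since AC² = 72 < 49 + 37 = 86, the triangle is acute, so the smallest enclosing circle is the circumcircle.
Circumcentre = (-0.5, -0.5), r² = 18.5.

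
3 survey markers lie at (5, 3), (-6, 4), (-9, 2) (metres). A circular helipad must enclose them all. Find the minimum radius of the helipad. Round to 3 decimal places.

7.018

Call the three points A, B, C in the order given.
Side lengths²: AB² = 122, AC² = 197, BC² = 13.
Since AC² = 197 ≥ 122 + 13 = 135, the angle opposite AC is not acute, so the smallest enclosing circle has AC as diameter.
Centre = midpoint of AC = (-2, 2.5), r² = 197/4 = 49.25.
r = √(49.25) ≈ 7.018.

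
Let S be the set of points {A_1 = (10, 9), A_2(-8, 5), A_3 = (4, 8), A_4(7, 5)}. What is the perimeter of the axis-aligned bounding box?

Width = max x − min x = 10 − (-8) = 18.
Height = max y − min y = 9 − 5 = 4.
Perimeter = 2(18 + 4) = 44.

44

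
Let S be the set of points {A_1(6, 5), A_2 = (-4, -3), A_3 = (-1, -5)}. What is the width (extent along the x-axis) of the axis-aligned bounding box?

max x = 6, min x = -4, so width = 10.

10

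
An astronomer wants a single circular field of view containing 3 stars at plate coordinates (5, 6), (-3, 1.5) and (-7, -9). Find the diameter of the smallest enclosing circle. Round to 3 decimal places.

Call the three points A, B, C in the order given.
Side lengths²: AB² = 84.25, AC² = 369, BC² = 126.25.
Since AC² = 369 ≥ 126.25 + 84.25 = 210.5, the angle opposite AC is not acute, so the smallest enclosing circle has AC as diameter.
Centre = midpoint of AC = (-1, -1.5), r² = 369/4 = 92.25.
Diameter = 2r = 2√(92.25) ≈ 19.209.

19.209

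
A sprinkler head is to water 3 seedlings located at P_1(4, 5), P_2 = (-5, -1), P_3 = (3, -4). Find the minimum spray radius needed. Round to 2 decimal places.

5.58

Side lengths²: P_1P_2² = 117, P_1P_3² = 82, P_2P_3² = 73.
Since P_1P_2² = 117 < 82 + 73 = 155, the triangle is acute, so the smallest enclosing circle is the circumcircle.
Circumcentre = (0.26, 0.86), r² = 31.1272.
r = √(31.1272) ≈ 5.58.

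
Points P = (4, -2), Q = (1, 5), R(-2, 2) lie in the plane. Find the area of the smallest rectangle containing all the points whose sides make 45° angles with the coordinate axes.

In coordinates u = x + y, v = x − y the rectangle is axis-aligned; the map (x,y)→(u,v) scales areas by 2.
u-values: 2, 6, 0; range = 6 − 0 = 6.
v-values: 6, -4, -4; range = 6 − (-4) = 10.
Area = (6 × 10) / 2 = 30.

30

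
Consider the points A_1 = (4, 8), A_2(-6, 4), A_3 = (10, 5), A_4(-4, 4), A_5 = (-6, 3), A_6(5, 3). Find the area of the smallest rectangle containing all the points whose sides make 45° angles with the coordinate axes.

135

In coordinates u = x + y, v = x − y the rectangle is axis-aligned; the map (x,y)→(u,v) scales areas by 2.
u-values: 12, -2, 15, 0, -3, 8; range = 15 − (-3) = 18.
v-values: -4, -10, 5, -8, -9, 2; range = 5 − (-10) = 15.
Area = (18 × 15) / 2 = 135.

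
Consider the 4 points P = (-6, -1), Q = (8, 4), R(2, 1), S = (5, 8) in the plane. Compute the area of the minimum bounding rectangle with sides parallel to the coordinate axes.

126

x ranges over [-6, 8], width 14.
y ranges over [-1, 8], height 9.
Area = 14 × 9 = 126.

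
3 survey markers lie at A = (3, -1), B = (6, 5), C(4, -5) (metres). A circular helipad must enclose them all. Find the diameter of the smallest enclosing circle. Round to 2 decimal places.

Side lengths²: AB² = 45, AC² = 17, BC² = 104.
Since BC² = 104 ≥ 45 + 17 = 62, the angle opposite BC is not acute, so the smallest enclosing circle has BC as diameter.
Centre = midpoint of BC = (5, 0), r² = 104/4 = 26.
Diameter = 2r = 2√26 ≈ 10.20.

10.20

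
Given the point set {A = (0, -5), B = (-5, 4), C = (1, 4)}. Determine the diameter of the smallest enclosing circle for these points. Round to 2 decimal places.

Side lengths²: AB² = 106, AC² = 82, BC² = 36.
Since AB² = 106 < 82 + 36 = 118, the triangle is acute, so the smallest enclosing circle is the circumcircle.
Circumcentre = (-2, -2/9), r² = 2173/81.
Diameter = 2r = 2√(2173/81) ≈ 10.36.

10.36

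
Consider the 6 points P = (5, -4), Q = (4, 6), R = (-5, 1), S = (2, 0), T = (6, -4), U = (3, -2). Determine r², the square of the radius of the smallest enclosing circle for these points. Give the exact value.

The minimum enclosing circle is determined by three boundary points: Q, R, T.
Their circumcentre is (1.3, 0.26) with r² = 40.2376.
The farthest remaining point P is at distance² 31.8376 ≤ 40.2376.

40.2376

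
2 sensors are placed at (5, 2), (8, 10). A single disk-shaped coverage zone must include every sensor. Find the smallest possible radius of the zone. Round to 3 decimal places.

The smallest circle enclosing two points has them as diameter endpoints.
Centre = midpoint = (6.5, 6); r² = |(5, 2)−(8, 10)|²/4 = 73/4 = 18.25.
r = √(18.25) ≈ 4.272.

4.272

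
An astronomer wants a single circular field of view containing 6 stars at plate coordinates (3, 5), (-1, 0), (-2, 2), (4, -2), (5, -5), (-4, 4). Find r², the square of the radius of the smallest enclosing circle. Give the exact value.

40.5

A smallest enclosing disk is always determined by at most three of the input points on its boundary.
The farthest pair is (5, -5)–(-4, 4) with squared distance 162. The circle on this segment as diameter has centre (0.5, -0.5) and r² = 162/4 = 40.5.
Check (3, 5): distance² to centre = 36.5 ≤ 40.5, so it lies inside.
All remaining points lie in this disk, and no smaller disk contains both endpoints, so this is the minimum enclosing circle.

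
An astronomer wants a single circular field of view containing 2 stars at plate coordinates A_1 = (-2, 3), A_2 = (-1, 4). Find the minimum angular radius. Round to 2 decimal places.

0.71

The smallest circle enclosing two points has them as diameter endpoints.
Centre = midpoint = (-1.5, 3.5); r² = |A_1A_2|²/4 = 2/4 = 0.5.
r = √(0.5) ≈ 0.71.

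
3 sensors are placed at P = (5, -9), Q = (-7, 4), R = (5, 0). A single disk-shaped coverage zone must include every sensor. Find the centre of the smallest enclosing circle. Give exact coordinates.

Side lengths²: PQ² = 313, PR² = 81, QR² = 160.
Since PQ² = 313 ≥ 160 + 81 = 241, the angle opposite PQ is not acute, so the smallest enclosing circle has PQ as diameter.
Centre = midpoint of PQ = (-1, -2.5), r² = 313/4 = 78.25.
Centre = (-1, -2.5).

(-1, -2.5)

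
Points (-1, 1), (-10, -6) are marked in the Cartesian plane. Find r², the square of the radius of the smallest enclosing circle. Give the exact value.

The smallest circle enclosing two points has them as diameter endpoints.
Centre = midpoint = (-5.5, -2.5); r² = |(-1, 1)−(-10, -6)|²/4 = 130/4 = 32.5.

32.5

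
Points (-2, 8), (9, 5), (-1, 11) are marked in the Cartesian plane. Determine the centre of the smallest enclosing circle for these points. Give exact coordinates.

(23/6, 139/18)

Call the three points A, B, C in the order given.
Side lengths²: AB² = 130, AC² = 10, BC² = 136.
Since BC² = 136 < 130 + 10 = 140, the triangle is acute, so the smallest enclosing circle is the circumcircle.
Circumcentre = (23/6, 139/18), r² = 5525/162.
Centre = (23/6, 139/18).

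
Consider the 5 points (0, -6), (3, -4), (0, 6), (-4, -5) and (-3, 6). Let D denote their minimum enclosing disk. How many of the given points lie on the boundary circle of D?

3

The minimum enclosing circle of a finite set is fixed by two of the points (as a diameter) or three (as a circumcircle).
The farthest pair is (0, -6)–(-3, 6) with squared distance 153. The circle on this segment as diameter has centre (-1.5, 0) and r² = 153/4 = 38.25.
Check (3, -4): distance² to centre = 36.25 ≤ 38.25, so it lies inside.
All remaining points lie in this disk, and no smaller disk contains both endpoints, so this is the minimum enclosing circle.
The points at distance exactly r from the centre are (0, -6), (0, 6), (-3, 6) — 3 points.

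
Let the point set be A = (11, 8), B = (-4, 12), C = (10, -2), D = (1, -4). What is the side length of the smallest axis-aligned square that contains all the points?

The bounding box has width 15 and height 16.
An axis-aligned square enclosing the set must have side ≥ max(width, height).
So the minimum side is max(15, 16) = 16.

16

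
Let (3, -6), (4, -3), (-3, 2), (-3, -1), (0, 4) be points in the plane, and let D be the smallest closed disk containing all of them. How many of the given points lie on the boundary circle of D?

By Welzl's lemma the MEC is supported by two points (diametrically opposite) or three points (on a circumcircle).
The minimum enclosing circle is determined by three boundary points: (3, -6), (-3, 2), (0, 4).
Their circumcentre is (11/9, -13/12) with r² = 35425/1296.
The farthest remaining point (-3, -1) is at distance² 23113/1296 ≤ 35425/1296.
The points at distance exactly r from the centre are (3, -6), (-3, 2), (0, 4) — 3 points.

3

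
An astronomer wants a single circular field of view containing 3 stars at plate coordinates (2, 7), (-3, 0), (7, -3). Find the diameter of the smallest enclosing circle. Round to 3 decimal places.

Call the three points A, B, C in the order given.
Side lengths²: AB² = 74, AC² = 125, BC² = 109.
Since AC² = 125 < 109 + 74 = 183, the triangle is acute, so the smallest enclosing circle is the circumcircle.
Circumcentre = (95/34, 39/34), r² = 20165/578.
Diameter = 2r = 2√(20165/578) ≈ 11.813.

11.813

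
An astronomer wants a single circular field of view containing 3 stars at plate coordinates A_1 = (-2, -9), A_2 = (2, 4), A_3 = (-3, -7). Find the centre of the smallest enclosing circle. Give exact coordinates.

Side lengths²: A_1A_2² = 185, A_1A_3² = 5, A_2A_3² = 146.
Since A_1A_2² = 185 ≥ 146 + 5 = 151, the angle opposite A_1A_2 is not acute, so the smallest enclosing circle has A_1A_2 as diameter.
Centre = midpoint of A_1A_2 = (0, -2.5), r² = 185/4 = 46.25.
Centre = (0, -2.5).

(0, -2.5)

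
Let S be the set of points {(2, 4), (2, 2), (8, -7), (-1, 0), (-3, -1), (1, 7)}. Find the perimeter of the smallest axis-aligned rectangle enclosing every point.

Width = max x − min x = 8 − (-3) = 11.
Height = max y − min y = 7 − (-7) = 14.
Perimeter = 2(11 + 14) = 50.

50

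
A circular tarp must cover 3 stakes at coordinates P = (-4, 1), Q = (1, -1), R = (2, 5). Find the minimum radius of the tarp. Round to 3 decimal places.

Side lengths²: PQ² = 29, PR² = 52, QR² = 37.
Since PR² = 52 < 37 + 29 = 66, the triangle is acute, so the smallest enclosing circle is the circumcircle.
Circumcentre = (-0.5625, 2.34375), r² = 13.6220703125.
r = √(13.6220703125) ≈ 3.691.

3.691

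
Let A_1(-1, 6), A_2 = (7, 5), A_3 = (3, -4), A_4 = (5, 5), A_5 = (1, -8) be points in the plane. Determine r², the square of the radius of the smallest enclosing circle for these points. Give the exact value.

13325/242

The minimum enclosing circle is determined by three boundary points: A_1, A_2, A_5.
Their circumcentre is (49/22, -15/22) with r² = 13325/242.
The farthest remaining point A_4 is at distance² 9673/242 ≤ 13325/242.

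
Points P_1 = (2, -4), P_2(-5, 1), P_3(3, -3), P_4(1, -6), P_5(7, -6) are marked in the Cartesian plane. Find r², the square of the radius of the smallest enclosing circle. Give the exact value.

48.25

The minimum enclosing circle of a finite set is fixed by two of the points (as a diameter) or three (as a circumcircle).
The farthest pair is P_2–P_5 with squared distance 193. The circle on this segment as diameter has centre (1, -2.5) and r² = 193/4 = 48.25.
Check P_1: distance² to centre = 3.25 ≤ 48.25, so it lies inside.
All remaining points lie in this disk, and no smaller disk contains both endpoints, so this is the minimum enclosing circle.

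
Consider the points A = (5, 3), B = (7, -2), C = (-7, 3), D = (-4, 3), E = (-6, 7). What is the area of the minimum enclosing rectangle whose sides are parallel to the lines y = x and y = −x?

In coordinates u = x + y, v = x − y the rectangle is axis-aligned; the map (x,y)→(u,v) scales areas by 2.
u-values: 8, 5, -4, -1, 1; range = 8 − (-4) = 12.
v-values: 2, 9, -10, -7, -13; range = 9 − (-13) = 22.
Area = (12 × 22) / 2 = 132.

132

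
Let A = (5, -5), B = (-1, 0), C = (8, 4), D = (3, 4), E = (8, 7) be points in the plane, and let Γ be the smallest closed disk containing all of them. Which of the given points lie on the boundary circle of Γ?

A smallest enclosing disk is always determined by at most three of the input points on its boundary.
The minimum enclosing circle is determined by three boundary points: A, B, E.
Their circumcentre is (301/58, 77/58) with r² = 67405/1682.
The farthest remaining point C is at distance² 25297/1682 ≤ 67405/1682.
The points at distance exactly r from the centre are A, B, E — 3 points.

A, B, E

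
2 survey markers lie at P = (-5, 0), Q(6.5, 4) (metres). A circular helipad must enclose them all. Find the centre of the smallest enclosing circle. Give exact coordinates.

The smallest circle enclosing two points has them as diameter endpoints.
Centre = midpoint = (0.75, 2); r² = |PQ|²/4 = 148.25/4 = 37.0625.
Centre = (0.75, 2).

(0.75, 2)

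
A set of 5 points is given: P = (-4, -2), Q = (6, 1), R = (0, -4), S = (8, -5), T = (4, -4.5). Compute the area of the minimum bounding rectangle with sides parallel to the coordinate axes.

72

x ranges over [-4, 8], width 12.
y ranges over [-5, 1], height 6.
Area = 12 × 6 = 72.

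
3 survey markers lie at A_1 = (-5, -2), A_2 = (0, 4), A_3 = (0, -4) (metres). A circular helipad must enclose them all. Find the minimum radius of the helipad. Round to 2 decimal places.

Side lengths²: A_1A_2² = 61, A_1A_3² = 29, A_2A_3² = 64.
Since A_2A_3² = 64 < 61 + 29 = 90, the triangle is acute, so the smallest enclosing circle is the circumcircle.
Circumcentre = (-1.3, 0), r² = 17.69.
r = √(17.69) ≈ 4.21.

4.21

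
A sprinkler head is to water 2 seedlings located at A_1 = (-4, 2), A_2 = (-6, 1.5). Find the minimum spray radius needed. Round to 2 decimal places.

The smallest circle enclosing two points has them as diameter endpoints.
Centre = midpoint = (-5, 1.75); r² = |A_1A_2|²/4 = 4.25/4 = 1.0625.
r = √(1.0625) ≈ 1.03.

1.03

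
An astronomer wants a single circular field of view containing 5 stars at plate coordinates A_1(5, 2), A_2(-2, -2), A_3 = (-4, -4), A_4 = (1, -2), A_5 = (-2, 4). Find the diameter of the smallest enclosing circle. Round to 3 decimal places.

10.823

The minimum enclosing circle is determined by three boundary points: A_1, A_3, A_5.
Their circumcentre is (0.4, -0.85) with r² = 29.2825.
The farthest remaining point A_2 is at distance² 7.0825 ≤ 29.2825.
Diameter = 2r = 2√(29.2825) ≈ 10.823.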